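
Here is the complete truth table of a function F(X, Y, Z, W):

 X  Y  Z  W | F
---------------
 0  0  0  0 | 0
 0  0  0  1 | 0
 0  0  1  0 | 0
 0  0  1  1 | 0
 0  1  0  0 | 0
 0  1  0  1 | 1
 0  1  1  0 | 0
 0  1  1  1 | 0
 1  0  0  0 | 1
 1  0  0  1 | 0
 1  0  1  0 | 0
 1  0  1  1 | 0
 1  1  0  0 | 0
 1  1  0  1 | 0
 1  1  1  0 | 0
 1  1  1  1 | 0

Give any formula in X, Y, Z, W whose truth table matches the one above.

F(X, Y, Z, W) = (((~X & Y) & ~Z) & W) | (((X & ~Y) & ~Z) & ~W)

The 1-rows are (0,1,0,1), (1,0,0,0). Each contributes one minterm — ¬X·Y·¬Z·W; X·¬Y·¬Z·¬W — and their disjunction is a sum-of-products form of F.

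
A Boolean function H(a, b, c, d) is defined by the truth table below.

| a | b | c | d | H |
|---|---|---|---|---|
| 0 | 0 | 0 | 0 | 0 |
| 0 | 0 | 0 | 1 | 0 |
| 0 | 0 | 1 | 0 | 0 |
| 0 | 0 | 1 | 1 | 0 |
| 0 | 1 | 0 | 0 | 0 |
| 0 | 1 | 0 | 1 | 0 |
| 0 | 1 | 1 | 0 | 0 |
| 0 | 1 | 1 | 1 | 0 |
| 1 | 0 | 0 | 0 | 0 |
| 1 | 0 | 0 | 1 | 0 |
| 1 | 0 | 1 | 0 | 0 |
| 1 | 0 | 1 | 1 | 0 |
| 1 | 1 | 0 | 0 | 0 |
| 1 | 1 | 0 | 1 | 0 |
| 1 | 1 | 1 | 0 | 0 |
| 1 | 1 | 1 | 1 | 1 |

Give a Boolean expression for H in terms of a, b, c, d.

The output is 1 only when every input is 1 — the AND of all inputs.

H(a, b, c, d) = ((a AND b) AND c) AND d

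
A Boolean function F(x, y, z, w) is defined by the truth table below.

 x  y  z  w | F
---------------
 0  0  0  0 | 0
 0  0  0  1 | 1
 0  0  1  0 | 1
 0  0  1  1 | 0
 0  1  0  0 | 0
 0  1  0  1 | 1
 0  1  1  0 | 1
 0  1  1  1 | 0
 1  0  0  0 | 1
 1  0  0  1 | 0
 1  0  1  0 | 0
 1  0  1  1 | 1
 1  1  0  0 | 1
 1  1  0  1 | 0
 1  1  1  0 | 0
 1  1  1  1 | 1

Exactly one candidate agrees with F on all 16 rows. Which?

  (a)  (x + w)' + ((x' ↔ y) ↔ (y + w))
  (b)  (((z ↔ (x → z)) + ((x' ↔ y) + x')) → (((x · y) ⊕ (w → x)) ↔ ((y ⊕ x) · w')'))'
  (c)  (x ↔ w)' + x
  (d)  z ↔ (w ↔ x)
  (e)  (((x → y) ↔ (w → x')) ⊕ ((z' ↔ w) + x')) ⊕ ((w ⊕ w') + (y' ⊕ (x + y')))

(a) fails at (0,0,0,0): the formula yields 1, F is 0.
(b) fails at (0,0,1,0): the formula yields 0, F is 1.
(c) fails at (0,0,1,0): the formula yields 0, F is 1.
(e) fails at (0,0,0,0): the formula yields 1, F is 0.
That leaves (d). Evaluating it on every row reproduces the table of F exactly.

d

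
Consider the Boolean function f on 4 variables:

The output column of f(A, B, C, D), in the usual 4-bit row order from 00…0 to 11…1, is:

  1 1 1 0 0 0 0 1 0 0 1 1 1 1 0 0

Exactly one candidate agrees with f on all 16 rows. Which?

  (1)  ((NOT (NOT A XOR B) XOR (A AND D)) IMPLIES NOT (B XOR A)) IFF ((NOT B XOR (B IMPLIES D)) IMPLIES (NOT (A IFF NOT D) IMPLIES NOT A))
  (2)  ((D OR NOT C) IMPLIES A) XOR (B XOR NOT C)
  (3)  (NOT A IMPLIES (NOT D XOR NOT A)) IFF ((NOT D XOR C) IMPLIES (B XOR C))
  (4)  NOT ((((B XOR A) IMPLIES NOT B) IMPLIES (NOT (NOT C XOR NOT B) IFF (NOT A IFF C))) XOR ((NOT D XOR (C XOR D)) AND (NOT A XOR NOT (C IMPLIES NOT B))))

(1) disagrees with f on (0,0,1,1) (formula → 1, table → 0); rule it out.
(3) disagrees with f on (0,0,1,0) (formula → 0, table → 1); rule it out.
(4) disagrees with f on (0,0,0,0) (formula → 0, table → 1); rule it out.
(2) is the remaining candidate, and it agrees with f on all 16 inputs.

2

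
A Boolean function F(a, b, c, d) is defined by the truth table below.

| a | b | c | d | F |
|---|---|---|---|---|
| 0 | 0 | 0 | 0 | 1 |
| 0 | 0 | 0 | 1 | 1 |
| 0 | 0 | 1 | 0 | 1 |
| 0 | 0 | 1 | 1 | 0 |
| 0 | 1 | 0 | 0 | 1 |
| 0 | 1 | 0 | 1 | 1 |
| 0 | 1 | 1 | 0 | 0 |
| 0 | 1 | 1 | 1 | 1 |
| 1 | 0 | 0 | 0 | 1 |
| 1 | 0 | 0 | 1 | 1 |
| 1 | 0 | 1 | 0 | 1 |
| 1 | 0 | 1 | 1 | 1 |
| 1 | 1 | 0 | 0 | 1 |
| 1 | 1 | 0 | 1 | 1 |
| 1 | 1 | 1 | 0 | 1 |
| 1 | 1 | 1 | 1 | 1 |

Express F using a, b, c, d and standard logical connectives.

F is 0 on only 2 rows — (0,0,1,1), (0,1,1,0). Writing each as a minterm (¬a·¬b·c·d, ¬a·b·c·¬d) and OR-ing them characterizes exactly where F=0, so F is the negation of that disjunction.

F(a, b, c, d) = NOT ((((NOT a AND NOT b) AND c) AND d) OR (((NOT a AND b) AND c) AND NOT d))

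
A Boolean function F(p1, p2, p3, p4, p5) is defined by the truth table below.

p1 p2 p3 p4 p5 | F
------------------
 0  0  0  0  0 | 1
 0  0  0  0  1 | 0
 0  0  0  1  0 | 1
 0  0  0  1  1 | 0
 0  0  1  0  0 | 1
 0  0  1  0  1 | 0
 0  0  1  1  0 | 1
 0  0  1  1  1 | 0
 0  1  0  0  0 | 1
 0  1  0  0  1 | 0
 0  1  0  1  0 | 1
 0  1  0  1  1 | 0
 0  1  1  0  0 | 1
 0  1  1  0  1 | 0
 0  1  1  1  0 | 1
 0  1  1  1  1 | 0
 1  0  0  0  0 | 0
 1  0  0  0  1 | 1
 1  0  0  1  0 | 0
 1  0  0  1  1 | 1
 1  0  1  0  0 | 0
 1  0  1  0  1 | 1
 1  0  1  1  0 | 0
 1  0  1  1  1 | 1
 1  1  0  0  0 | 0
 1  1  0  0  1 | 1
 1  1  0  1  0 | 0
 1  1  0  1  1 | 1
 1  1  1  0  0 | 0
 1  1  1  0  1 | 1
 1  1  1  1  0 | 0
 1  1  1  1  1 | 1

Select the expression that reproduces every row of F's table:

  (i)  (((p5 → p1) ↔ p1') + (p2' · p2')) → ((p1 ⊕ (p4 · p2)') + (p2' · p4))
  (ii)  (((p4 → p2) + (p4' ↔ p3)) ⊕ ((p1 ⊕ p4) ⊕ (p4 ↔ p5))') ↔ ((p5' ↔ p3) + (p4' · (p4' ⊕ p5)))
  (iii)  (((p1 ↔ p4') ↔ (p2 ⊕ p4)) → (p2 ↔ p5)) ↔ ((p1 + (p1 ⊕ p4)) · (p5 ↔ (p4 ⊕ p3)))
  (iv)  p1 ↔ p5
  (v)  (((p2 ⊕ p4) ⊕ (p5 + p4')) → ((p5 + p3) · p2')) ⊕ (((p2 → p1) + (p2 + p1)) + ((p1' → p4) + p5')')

iv

(i) disagrees with F on (0,0,0,0,1) (formula → 1, table → 0); rule it out.
(ii) disagrees with F on (0,0,0,1,0) (formula → 0, table → 1); rule it out.
(iii) disagrees with F on (0,0,0,0,0) (formula → 0, table → 1); rule it out.
(v) disagrees with F on (0,0,1,0,0) (formula → 0, table → 1); rule it out.
That leaves (iv). Evaluating it on every row reproduces the table of F exactly.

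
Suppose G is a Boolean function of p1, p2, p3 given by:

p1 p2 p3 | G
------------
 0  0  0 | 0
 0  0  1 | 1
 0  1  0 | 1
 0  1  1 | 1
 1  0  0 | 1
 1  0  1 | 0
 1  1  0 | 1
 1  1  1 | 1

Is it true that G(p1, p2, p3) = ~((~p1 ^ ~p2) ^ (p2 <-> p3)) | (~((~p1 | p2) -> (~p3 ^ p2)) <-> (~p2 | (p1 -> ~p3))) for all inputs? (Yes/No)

Yes

Check the formula against G row by row:
  p1=0, p2=0, p3=0: formula gives 0, G = 0 ✓
  p1=0, p2=0, p3=1: formula gives 1, G = 1 ✓
  p1=0, p2=1, p3=0: formula gives 1, G = 1 ✓
  p1=0, p2=1, p3=1: formula gives 1, G = 1 ✓
  p1=1, p2=0, p3=0: formula gives 1, G = 1 ✓
  …and likewise for the remaining 3 rows.
Every row agrees, so the formula is equivalent.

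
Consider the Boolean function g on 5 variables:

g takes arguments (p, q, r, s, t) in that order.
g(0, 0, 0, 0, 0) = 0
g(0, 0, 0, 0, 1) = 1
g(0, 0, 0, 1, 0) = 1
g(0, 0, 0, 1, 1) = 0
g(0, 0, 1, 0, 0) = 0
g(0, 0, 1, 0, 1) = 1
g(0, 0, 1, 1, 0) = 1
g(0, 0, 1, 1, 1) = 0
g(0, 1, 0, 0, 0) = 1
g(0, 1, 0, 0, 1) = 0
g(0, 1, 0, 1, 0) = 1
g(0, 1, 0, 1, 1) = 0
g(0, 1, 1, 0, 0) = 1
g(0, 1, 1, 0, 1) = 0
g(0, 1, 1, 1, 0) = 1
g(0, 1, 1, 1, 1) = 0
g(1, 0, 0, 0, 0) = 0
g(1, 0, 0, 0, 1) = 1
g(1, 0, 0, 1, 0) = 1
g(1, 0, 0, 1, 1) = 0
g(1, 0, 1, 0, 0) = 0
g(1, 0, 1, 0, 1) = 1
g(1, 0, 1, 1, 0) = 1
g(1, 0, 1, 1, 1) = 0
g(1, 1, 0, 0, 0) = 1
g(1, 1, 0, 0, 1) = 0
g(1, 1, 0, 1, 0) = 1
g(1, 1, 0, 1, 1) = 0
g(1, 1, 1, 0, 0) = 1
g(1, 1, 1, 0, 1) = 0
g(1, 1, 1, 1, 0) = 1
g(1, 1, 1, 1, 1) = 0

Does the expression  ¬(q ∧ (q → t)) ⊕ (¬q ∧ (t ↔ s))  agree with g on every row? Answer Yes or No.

Test each input against both g and the formula:
  p=0, q=0, r=0, s=0, t=0: formula gives 0, g = 0 ✓
  p=0, q=0, r=0, s=0, t=1: formula gives 1, g = 1 ✓
  p=0, q=0, r=0, s=1, t=0: formula gives 1, g = 1 ✓
  p=0, q=0, r=0, s=1, t=1: formula gives 0, g = 0 ✓
  … (the remaining 28 rows also agree.)
All 32 rows match — the expression computes g exactly.

Yes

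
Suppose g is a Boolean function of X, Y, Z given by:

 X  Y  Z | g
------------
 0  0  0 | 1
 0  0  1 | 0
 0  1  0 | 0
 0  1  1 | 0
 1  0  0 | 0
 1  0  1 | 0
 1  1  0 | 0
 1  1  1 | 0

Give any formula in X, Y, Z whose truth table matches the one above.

g(X, Y, Z) = NOT ((X OR Y) OR Z)

The output is 1 only when every input is 0 — NOR of all inputs.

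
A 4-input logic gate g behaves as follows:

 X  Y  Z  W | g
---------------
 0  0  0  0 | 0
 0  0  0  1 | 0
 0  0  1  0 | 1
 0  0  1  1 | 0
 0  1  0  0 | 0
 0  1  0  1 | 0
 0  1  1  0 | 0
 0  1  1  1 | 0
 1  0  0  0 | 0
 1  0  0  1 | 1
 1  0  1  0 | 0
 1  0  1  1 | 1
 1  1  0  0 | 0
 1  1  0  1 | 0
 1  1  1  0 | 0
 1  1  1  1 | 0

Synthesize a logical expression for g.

g=1 on 3 inputs: (0,0,1,0), (1,0,0,1), (1,0,1,1). Reading each as a conjunction of literals (¬X·¬Y·Z·¬W, X·¬Y·¬Z·W, X·¬Y·Z·W) and taking the OR gives the canonical DNF.

g(X, Y, Z, W) = ((((~X & ~Y) & Z) & ~W) | (((X & ~Y) & ~Z) & W)) | (((X & ~Y) & Z) & W)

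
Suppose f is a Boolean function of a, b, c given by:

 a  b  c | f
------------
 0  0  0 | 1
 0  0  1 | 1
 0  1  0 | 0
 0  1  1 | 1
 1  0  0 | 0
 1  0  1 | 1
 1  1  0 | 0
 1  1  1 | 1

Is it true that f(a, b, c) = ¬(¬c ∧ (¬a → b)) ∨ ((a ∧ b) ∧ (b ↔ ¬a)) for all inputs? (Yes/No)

Yes

Check the formula against f row by row:
  a=0, b=0, c=0: formula gives 1, f = 1 ✓
  a=0, b=0, c=1: formula gives 1, f = 1 ✓
  a=0, b=1, c=0: formula gives 0, f = 0 ✓
  a=0, b=1, c=1: formula gives 1, f = 1 ✓
  a=1, b=0, c=0: formula gives 0, f = 0 ✓
  … (the remaining 3 rows also agree.)
No disagreement on any input; they are logically equivalent.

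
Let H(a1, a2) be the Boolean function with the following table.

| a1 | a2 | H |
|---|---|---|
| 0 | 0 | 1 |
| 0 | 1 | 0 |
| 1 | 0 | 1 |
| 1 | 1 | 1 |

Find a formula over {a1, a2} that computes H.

H(a1, a2) = a2 IMPLIES a1

This is a2 → a1 (false only at 0,1).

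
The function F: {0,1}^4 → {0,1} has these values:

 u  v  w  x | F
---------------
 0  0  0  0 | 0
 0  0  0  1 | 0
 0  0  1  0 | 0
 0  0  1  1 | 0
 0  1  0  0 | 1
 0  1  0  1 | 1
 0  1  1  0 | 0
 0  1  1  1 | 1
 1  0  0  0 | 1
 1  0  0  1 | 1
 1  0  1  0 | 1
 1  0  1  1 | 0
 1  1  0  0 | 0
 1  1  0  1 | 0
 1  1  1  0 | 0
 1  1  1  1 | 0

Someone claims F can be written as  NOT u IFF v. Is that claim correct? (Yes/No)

No

Test each input against both F and the formula:
  u=0, v=0, w=0, x=0: formula gives 0, F = 0 ✓
  u=0, v=0, w=0, x=1: formula gives 0, F = 0 ✓
  u=0, v=0, w=1, x=0: formula gives 0, F = 0 ✓
  u=0, v=0, w=1, x=1: formula gives 0, F = 0 ✓
  …
  u=0, v=1, w=1, x=0: formula gives 1, but F = 0 ✗
Since they disagree at (0,1,1,0), the expression is not a correct formula for F.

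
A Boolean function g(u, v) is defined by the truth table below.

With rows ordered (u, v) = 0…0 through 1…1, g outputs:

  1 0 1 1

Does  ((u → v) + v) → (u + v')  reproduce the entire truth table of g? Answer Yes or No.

Yes

Check the formula against g row by row:
  u=0, v=0: formula gives 1, g = 1 ✓
  u=0, v=1: formula gives 0, g = 0 ✓
  u=1, v=0: formula gives 1, g = 1 ✓
  u=1, v=1: formula gives 1, g = 1 ✓
All 4 rows match — the expression computes g exactly.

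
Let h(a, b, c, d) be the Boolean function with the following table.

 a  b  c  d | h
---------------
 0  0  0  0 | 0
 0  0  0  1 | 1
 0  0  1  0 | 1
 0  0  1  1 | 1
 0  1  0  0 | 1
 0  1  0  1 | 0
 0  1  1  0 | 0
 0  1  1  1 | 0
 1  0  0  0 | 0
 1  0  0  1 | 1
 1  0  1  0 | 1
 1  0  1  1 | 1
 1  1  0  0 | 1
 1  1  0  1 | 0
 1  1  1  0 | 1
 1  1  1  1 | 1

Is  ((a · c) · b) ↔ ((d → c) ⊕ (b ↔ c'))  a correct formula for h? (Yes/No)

Yes

Check the formula against h row by row:
  a=0, b=0, c=0, d=0: formula gives 0, h = 0 ✓
  a=0, b=0, c=0, d=1: formula gives 1, h = 1 ✓
  a=0, b=0, c=1, d=0: formula gives 1, h = 1 ✓
  a=0, b=0, c=1, d=1: formula gives 1, h = 1 ✓
  …and likewise for the remaining 12 rows.
All 16 rows match — the expression computes h exactly.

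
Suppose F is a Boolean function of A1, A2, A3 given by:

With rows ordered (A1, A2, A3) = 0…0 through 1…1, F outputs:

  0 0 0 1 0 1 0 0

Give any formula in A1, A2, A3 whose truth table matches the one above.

Collect the rows where F=1 — (0,1,1), (1,0,1) — and write one minterm per row: ¬A1·A2·A3, A1·¬A2·A3. Their union (logical OR) reproduces the table exactly.

F(A1, A2, A3) = ((A1' · A2) · A3) + ((A1 · A2') · A3)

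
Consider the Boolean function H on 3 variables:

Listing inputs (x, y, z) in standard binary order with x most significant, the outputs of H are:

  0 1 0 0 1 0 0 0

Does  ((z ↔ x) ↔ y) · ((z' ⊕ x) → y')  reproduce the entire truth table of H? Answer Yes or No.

Test each input against both H and the formula:
  x=0, y=0, z=0: formula gives 0, H = 0 ✓
  x=0, y=0, z=1: formula gives 1, H = 1 ✓
  x=0, y=1, z=0: formula gives 0, H = 0 ✓
  x=0, y=1, z=1: formula gives 0, H = 0 ✓
  x=1, y=0, z=0: formula gives 1, H = 1 ✓
  …and likewise for the remaining 3 rows.
Every row agrees, so the formula is equivalent.

Yes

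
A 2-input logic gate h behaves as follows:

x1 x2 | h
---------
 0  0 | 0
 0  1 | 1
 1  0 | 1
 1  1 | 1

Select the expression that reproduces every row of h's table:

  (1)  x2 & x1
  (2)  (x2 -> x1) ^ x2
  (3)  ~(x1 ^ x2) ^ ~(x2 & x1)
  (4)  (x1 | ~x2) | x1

(1) disagrees with h on (0,1) (formula → 0, table → 1); rule it out.
(2) disagrees with h on (0,0) (formula → 1, table → 0); rule it out.
(4) disagrees with h on (0,0) (formula → 1, table → 0); rule it out.
That leaves (3). Evaluating it on every row reproduces the table of h exactly.

3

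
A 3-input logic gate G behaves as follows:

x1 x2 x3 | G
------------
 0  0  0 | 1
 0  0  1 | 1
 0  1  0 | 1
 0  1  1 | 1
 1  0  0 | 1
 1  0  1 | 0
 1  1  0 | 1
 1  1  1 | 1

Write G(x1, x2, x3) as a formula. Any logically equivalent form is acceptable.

G is 0 on exactly one input, (1,0,1), whose minterm is x1·¬x2·x3. So G is the negation of that single conjunction.

G(x1, x2, x3) = NOT ((x1 AND NOT x2) AND x3)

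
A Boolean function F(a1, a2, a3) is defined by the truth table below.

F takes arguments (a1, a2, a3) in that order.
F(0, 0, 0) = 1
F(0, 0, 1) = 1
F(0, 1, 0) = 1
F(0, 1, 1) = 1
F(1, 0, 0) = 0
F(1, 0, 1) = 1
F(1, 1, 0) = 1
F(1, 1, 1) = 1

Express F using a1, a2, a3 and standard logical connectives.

Only row (1,0,0) gives 0. So F is 1 everywhere except there — the complement of the minterm a1·¬a2·¬a3.

F(a1, a2, a3) = NOT ((a1 AND NOT a2) AND NOT a3)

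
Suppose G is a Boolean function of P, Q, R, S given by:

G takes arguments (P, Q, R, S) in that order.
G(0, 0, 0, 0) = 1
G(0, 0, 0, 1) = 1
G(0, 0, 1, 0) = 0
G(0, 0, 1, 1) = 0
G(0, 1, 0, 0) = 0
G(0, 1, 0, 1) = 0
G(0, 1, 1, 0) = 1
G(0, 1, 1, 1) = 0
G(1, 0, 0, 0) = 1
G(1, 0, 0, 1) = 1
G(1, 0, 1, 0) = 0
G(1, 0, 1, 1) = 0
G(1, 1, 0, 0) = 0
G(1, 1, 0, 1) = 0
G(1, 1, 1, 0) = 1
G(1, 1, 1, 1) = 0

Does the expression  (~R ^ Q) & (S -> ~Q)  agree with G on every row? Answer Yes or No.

Yes

Check the formula against G row by row:
  P=0, Q=0, R=0, S=0: formula gives 1, G = 1 ✓
  P=0, Q=0, R=0, S=1: formula gives 1, G = 1 ✓
  P=0, Q=0, R=1, S=0: formula gives 0, G = 0 ✓
  P=0, Q=0, R=1, S=1: formula gives 0, G = 0 ✓
  …and likewise for the remaining 12 rows.
Every row agrees, so the formula is equivalent.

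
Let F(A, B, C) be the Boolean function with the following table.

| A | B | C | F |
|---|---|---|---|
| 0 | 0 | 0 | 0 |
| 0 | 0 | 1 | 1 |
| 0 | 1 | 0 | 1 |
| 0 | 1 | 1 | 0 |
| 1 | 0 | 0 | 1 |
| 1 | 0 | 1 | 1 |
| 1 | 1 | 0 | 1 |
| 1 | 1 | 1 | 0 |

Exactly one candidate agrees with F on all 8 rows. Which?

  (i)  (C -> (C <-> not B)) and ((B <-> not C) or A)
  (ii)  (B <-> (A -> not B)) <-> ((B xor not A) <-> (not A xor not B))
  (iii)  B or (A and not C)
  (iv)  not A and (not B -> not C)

(ii): at (0,0,0) it gives 1, but F = 0 — eliminated.
(iii): at (0,0,1) it gives 0, but F = 1 — eliminated.
(iv): at (0,0,0) it gives 1, but F = 0 — eliminated.
That leaves (i). Evaluating it on every row reproduces the table of F exactly.

i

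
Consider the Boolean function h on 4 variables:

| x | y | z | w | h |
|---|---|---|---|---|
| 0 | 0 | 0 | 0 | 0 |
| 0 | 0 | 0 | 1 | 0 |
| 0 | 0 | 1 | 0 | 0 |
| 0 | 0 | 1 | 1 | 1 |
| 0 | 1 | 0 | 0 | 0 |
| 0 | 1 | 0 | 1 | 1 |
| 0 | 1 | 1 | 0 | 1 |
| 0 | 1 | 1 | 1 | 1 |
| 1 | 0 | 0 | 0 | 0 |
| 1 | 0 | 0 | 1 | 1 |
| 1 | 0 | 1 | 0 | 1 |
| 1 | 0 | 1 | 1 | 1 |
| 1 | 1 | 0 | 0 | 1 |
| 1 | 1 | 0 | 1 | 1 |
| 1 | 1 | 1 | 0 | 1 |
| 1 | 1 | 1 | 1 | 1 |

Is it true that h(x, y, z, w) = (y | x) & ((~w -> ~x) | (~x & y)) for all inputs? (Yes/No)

No

Evaluate (y | x) & ((~w -> ~x) | (~x & y)) on each row and compare to h:
  x=0, y=0, z=0, w=0: formula gives 0, h = 0 ✓
  x=0, y=0, z=0, w=1: formula gives 0, h = 0 ✓
  x=0, y=0, z=1, w=0: formula gives 0, h = 0 ✓
  x=0, y=0, z=1, w=1: formula gives 0, but h = 1 ✗
Since they disagree at (0,0,1,1), the expression is not a correct formula for h.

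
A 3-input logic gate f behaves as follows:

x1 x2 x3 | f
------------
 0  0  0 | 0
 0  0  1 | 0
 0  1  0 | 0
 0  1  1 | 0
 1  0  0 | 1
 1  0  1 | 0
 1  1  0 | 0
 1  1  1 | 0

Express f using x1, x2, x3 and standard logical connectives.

f(x1, x2, x3) = (x1 AND NOT x2) AND NOT x3

f is 1 on exactly one input, (1,0,0), whose minterm is x1·¬x2·¬x3. So f is just that conjunction.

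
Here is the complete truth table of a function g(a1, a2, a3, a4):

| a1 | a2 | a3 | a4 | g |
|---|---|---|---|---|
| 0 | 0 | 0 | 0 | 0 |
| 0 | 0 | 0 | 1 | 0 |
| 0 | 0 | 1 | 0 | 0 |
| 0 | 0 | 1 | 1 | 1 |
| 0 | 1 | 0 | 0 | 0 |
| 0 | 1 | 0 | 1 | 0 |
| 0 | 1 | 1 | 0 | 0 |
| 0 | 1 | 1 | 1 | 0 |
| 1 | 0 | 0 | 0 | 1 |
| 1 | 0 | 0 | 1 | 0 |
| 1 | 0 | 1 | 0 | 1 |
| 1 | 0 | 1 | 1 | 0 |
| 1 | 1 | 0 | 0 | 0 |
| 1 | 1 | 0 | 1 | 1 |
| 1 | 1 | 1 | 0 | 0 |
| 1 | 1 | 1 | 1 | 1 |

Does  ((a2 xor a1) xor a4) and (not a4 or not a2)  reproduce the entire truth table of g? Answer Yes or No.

Test each input against both g and the formula:
  a1=0, a2=0, a3=0, a4=0: formula gives 0, g = 0 ✓
  a1=0, a2=0, a3=0, a4=1: formula gives 1, but g = 0 ✗
Since they disagree at (0,0,0,1), the expression is not a correct formula for g.

No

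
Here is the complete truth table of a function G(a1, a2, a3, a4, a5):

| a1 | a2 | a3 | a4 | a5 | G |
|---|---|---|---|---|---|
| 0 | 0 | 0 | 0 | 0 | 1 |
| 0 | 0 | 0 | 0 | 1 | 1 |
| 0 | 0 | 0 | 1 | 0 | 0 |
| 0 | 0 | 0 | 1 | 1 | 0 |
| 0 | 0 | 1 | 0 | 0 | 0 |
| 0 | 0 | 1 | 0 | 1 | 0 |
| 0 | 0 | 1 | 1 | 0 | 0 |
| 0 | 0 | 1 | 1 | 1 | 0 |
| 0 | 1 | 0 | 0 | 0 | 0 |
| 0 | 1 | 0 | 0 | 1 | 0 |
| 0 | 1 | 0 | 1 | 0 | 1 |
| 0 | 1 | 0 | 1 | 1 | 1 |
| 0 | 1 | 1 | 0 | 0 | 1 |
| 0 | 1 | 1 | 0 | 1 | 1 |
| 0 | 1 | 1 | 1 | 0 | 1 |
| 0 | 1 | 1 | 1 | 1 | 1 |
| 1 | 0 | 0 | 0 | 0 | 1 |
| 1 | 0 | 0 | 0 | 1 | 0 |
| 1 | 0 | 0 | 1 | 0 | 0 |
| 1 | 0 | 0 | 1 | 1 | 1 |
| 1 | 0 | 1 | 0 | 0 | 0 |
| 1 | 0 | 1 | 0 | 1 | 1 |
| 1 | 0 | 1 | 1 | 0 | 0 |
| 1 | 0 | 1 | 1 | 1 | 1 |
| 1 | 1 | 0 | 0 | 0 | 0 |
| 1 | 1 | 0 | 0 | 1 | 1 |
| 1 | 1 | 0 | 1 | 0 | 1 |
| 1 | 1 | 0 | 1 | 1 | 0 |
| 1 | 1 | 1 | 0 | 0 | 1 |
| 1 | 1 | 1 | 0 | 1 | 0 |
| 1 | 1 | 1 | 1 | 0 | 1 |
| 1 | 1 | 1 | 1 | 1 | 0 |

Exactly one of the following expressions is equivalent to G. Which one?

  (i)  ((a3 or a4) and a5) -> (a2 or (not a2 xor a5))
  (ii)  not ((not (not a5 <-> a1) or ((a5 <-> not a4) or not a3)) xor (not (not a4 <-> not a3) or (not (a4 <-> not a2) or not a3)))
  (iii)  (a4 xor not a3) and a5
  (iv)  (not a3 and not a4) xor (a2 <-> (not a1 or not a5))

iv

(i) fails at (0,0,0,1,0): the formula yields 1, G is 0.
(ii) fails at (0,0,0,1,0): the formula yields 1, G is 0.
(iii) fails at (0,0,0,0,0): the formula yields 0, G is 1.
That leaves (iv). Evaluating it on every row reproduces the table of G exactly.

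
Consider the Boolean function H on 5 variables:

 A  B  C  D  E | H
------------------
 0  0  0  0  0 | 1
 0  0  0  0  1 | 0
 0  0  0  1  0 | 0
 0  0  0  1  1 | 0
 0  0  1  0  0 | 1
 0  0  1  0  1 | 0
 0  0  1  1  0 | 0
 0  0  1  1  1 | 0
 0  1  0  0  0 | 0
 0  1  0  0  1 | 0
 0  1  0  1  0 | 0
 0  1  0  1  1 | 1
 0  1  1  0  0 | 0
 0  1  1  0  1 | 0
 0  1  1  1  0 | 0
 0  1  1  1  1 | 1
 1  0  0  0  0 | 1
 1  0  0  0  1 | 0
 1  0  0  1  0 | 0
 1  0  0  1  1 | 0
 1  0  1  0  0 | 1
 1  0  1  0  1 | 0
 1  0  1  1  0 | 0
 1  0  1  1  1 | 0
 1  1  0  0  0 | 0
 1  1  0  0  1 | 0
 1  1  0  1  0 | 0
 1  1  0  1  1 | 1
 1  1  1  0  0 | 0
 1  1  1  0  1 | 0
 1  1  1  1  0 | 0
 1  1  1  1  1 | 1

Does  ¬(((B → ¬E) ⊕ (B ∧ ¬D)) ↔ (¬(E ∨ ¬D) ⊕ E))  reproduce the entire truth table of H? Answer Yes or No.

Check the formula against H row by row:
  A=0, B=0, C=0, D=0, E=0: formula gives 1, H = 1 ✓
  A=0, B=0, C=0, D=0, E=1: formula gives 0, H = 0 ✓
  A=0, B=0, C=0, D=1, E=0: formula gives 0, H = 0 ✓
  A=0, B=0, C=0, D=1, E=1: formula gives 0, H = 0 ✓
  … (the remaining 28 rows also agree.)
Every row agrees, so the formula is equivalent.

Yes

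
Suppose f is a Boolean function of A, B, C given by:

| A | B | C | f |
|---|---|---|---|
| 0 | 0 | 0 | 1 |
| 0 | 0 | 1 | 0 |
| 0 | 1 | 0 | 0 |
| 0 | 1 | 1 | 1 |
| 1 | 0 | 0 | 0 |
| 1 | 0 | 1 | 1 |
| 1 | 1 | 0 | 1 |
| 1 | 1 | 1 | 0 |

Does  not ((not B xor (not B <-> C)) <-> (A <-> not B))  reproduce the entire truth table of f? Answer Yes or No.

Evaluate not ((not B xor (not B <-> C)) <-> (A <-> not B)) on each row and compare to f:
  A=0, B=0, C=0: formula gives 1, f = 1 ✓
  A=0, B=0, C=1: formula gives 0, f = 0 ✓
  A=0, B=1, C=0: formula gives 0, f = 0 ✓
  A=0, B=1, C=1: formula gives 1, f = 1 ✓
  A=1, B=0, C=0: formula gives 0, f = 0 ✓
  … (the remaining 3 rows also agree.)
No disagreement on any input; they are logically equivalent.

Yes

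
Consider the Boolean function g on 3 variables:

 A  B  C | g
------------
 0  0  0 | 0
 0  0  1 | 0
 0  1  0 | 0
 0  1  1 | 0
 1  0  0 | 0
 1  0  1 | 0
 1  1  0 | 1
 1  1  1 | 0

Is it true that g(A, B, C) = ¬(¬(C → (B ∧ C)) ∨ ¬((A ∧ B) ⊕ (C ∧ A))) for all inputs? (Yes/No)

Yes

Check the formula against g row by row:
  A=0, B=0, C=0: formula gives 0, g = 0 ✓
  A=0, B=0, C=1: formula gives 0, g = 0 ✓
  A=0, B=1, C=0: formula gives 0, g = 0 ✓
  A=0, B=1, C=1: formula gives 0, g = 0 ✓
  A=1, B=0, C=0: formula gives 0, g = 0 ✓
  … (the remaining 3 rows also agree.)
Every row agrees, so the formula is equivalent.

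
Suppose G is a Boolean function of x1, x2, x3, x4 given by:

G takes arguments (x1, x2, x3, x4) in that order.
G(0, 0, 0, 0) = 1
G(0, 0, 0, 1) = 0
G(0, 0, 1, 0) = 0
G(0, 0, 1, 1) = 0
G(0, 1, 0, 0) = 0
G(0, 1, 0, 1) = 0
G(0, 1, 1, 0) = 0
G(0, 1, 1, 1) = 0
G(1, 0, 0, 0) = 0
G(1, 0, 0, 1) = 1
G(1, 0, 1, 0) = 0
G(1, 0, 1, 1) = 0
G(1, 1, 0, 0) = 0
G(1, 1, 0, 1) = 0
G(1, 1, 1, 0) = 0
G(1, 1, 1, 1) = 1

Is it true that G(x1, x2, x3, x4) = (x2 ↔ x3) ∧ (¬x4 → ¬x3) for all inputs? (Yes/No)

Evaluate (x2 ↔ x3) ∧ (¬x4 → ¬x3) on each row and compare to G:
  x1=0, x2=0, x3=0, x4=0: formula gives 1, G = 1 ✓
  x1=0, x2=0, x3=0, x4=1: formula gives 1, but G = 0 ✗
A single disagreement suffices: at (0,0,0,1) they differ, so the formula does not compute G.

No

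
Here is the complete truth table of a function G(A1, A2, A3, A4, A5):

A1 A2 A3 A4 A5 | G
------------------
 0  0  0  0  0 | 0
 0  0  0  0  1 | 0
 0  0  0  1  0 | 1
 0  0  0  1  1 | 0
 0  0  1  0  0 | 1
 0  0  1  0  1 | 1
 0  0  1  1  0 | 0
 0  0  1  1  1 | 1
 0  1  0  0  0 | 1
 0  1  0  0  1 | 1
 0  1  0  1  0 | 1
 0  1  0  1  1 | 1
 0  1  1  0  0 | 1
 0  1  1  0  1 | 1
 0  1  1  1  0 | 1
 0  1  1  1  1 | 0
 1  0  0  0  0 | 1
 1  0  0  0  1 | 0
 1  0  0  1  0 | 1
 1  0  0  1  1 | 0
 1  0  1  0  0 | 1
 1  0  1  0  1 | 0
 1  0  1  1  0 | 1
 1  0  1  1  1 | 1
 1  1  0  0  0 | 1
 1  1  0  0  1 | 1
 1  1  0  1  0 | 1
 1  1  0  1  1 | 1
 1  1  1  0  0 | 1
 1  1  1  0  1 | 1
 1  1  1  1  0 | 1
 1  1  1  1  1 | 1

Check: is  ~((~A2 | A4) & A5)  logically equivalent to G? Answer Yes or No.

No

Evaluate ~((~A2 | A4) & A5) on each row and compare to G:
  A1=0, A2=0, A3=0, A4=0, A5=0: formula gives 1, but G = 0 ✗
Since they disagree at (0,0,0,0,0), the expression is not a correct formula for G.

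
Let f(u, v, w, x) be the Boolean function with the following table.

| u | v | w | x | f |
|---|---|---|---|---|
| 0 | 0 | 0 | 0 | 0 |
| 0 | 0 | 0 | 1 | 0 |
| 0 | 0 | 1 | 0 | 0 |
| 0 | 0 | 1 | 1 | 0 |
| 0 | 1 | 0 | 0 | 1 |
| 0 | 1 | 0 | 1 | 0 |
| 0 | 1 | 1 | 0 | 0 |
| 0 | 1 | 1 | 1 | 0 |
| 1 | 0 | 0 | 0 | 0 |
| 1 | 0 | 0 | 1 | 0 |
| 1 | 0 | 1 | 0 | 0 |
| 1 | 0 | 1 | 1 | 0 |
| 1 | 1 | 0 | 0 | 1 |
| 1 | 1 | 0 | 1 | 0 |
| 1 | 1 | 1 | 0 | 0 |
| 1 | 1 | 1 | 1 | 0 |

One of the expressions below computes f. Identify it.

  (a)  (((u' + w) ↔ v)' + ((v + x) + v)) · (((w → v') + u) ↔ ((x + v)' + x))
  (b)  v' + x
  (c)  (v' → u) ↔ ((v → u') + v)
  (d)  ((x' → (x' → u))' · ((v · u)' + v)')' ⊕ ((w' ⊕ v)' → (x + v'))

d

(a) fails at (0,0,0,0): the formula yields 1, f is 0.
(b) fails at (0,0,0,0): the formula yields 1, f is 0.
(c) fails at (0,1,0,1): the formula yields 1, f is 0.
That leaves (d). Evaluating it on every row reproduces the table of f exactly.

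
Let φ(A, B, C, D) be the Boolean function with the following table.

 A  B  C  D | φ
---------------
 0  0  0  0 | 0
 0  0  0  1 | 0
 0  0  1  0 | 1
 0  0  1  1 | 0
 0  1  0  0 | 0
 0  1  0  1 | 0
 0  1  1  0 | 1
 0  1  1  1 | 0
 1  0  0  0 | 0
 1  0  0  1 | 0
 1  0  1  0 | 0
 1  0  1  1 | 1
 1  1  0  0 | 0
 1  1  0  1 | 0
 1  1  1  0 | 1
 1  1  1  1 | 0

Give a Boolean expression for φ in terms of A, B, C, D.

Collect the rows where φ=1 — (0,0,1,0), (0,1,1,0), (1,0,1,1), (1,1,1,0) — and write one minterm per row: ¬A·¬B·C·¬D, ¬A·B·C·¬D, A·¬B·C·D, A·B·C·¬D. Their union (logical OR) reproduces the table exactly.

φ(A, B, C, D) = (((((A' · B') · C) · D') + (((A' · B) · C) · D')) + (((A · B') · C) · D)) + (((A · B) · C) · D')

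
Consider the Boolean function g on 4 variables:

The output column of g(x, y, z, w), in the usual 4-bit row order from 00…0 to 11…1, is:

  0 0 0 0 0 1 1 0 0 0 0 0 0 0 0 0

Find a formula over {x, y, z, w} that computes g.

g(x, y, z, w) = (((x' · y) · z') · w) + (((x' · y) · z) · w')

The 1-rows are (0,1,0,1), (0,1,1,0). Each contributes one minterm — ¬x·y·¬z·w; ¬x·y·z·¬w — and their disjunction is a sum-of-products form of g.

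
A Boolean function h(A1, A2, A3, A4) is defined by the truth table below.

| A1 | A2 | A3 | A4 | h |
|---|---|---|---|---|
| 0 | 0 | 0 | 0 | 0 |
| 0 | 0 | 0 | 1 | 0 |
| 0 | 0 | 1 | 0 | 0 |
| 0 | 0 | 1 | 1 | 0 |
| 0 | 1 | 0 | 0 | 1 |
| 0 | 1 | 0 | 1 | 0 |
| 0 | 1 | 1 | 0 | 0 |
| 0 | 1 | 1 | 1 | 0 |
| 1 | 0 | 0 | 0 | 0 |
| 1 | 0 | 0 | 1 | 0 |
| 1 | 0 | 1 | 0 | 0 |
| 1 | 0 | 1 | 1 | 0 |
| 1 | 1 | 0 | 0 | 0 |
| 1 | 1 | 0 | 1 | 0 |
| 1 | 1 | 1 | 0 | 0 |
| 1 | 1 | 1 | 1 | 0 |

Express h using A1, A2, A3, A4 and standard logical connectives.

h(A1, A2, A3, A4) = ((~A1 & A2) & ~A3) & ~A4

h is 1 on exactly one input, (0,1,0,0), whose minterm is ¬A1·A2·¬A3·¬A4. So h is just that conjunction.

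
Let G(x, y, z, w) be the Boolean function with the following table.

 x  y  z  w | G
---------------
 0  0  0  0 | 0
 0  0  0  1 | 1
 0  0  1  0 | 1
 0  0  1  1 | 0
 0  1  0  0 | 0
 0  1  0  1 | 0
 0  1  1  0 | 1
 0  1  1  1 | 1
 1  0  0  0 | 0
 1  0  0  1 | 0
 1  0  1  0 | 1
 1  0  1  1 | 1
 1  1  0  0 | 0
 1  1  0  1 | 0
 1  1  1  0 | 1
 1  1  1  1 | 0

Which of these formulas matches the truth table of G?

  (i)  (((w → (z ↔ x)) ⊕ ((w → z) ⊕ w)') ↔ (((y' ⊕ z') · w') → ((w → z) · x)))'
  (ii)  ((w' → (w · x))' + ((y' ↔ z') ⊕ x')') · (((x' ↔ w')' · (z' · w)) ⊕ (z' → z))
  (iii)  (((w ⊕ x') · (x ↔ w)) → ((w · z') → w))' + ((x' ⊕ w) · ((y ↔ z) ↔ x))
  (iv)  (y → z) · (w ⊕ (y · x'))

ii

(i) disagrees with G on (0,0,0,1) (formula → 0, table → 1); rule it out.
(iii) disagrees with G on (0,0,0,1) (formula → 0, table → 1); rule it out.
(iv) disagrees with G on (0,0,1,0) (formula → 0, table → 1); rule it out.
That leaves (ii). Evaluating it on every row reproduces the table of G exactly.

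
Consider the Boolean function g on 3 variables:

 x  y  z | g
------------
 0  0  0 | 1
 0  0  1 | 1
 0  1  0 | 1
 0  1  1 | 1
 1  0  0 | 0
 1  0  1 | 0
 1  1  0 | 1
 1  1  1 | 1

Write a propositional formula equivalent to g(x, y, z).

g(x, y, z) = ¬(((x ∧ ¬y) ∧ ¬z) ∨ ((x ∧ ¬y) ∧ z))

The 0-rows are (1,0,0), (1,0,1). Take each as a conjunction (x·¬y·¬z, x·¬y·z), form their disjunction, and complement — that gives a formula that is 1 everywhere g is.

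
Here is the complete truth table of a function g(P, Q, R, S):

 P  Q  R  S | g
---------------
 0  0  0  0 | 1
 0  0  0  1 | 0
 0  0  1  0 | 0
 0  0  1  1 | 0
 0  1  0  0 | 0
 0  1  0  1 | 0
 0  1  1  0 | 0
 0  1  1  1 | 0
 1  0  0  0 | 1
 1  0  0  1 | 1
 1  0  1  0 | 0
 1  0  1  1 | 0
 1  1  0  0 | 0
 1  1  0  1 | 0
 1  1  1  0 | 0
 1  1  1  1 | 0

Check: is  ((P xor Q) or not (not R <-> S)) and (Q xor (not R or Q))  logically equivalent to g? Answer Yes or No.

Test each input against both g and the formula:
  P=0, Q=0, R=0, S=0: formula gives 1, g = 1 ✓
  P=0, Q=0, R=0, S=1: formula gives 0, g = 0 ✓
  P=0, Q=0, R=1, S=0: formula gives 0, g = 0 ✓
  P=0, Q=0, R=1, S=1: formula gives 0, g = 0 ✓
  …and likewise for the remaining 12 rows.
No disagreement on any input; they are logically equivalent.

Yes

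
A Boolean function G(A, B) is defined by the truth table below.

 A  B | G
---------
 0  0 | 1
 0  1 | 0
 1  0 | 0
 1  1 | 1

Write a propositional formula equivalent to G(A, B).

G(A, B) = NOT (A XOR B)

The output is 1 exactly when an even number of inputs are 1 — the complement of 2-way XOR.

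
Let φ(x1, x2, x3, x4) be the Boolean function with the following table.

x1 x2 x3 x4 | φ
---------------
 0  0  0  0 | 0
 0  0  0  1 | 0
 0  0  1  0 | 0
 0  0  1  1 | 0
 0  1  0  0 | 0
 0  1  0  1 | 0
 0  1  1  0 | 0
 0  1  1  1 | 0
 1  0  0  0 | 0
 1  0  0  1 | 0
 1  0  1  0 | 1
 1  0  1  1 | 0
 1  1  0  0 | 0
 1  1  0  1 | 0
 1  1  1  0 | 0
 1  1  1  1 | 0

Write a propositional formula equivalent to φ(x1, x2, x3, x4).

Only row (1,0,1,0) gives 1. That row's minterm x1·¬x2·x3·¬x4 is φ directly.

φ(x1, x2, x3, x4) = ((x1 AND NOT x2) AND x3) AND NOT x4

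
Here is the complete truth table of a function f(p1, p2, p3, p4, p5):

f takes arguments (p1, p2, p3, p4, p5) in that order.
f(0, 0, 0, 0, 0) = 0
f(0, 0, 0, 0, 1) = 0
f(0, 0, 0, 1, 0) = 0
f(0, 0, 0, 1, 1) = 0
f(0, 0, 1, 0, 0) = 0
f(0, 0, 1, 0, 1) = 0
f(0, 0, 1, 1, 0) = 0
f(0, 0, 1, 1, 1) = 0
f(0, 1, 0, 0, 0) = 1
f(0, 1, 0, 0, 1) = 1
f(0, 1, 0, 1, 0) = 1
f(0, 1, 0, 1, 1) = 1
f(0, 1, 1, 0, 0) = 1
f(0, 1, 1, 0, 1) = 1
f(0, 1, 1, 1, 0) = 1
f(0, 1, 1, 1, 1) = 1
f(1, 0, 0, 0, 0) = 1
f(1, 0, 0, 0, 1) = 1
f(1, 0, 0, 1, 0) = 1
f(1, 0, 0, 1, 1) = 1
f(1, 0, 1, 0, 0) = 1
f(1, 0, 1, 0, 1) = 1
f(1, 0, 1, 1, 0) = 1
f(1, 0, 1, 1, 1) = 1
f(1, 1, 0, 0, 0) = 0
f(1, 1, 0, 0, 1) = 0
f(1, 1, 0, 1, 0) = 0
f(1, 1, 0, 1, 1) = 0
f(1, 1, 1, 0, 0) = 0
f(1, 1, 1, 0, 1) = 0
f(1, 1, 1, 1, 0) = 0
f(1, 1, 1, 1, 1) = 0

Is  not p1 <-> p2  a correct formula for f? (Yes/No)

Test each input against both f and the formula:
  p1=0, p2=0, p3=0, p4=0, p5=0: formula gives 0, f = 0 ✓
  p1=0, p2=0, p3=0, p4=0, p5=1: formula gives 0, f = 0 ✓
  p1=0, p2=0, p3=0, p4=1, p5=0: formula gives 0, f = 0 ✓
  p1=0, p2=0, p3=0, p4=1, p5=1: formula gives 0, f = 0 ✓
  … (the remaining 28 rows also agree.)
No disagreement on any input; they are logically equivalent.

Yes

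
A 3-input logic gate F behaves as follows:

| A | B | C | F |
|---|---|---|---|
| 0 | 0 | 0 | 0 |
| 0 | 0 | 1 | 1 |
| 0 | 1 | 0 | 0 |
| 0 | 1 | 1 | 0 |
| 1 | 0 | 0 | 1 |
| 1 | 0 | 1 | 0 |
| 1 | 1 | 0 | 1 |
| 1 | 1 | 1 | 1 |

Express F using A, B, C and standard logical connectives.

F(A, B, C) = ((((NOT A AND NOT B) AND C) OR ((A AND NOT B) AND NOT C)) OR ((A AND B) AND NOT C)) OR ((A AND B) AND C)

F=1 on 4 inputs: (0,0,1), (1,0,0), (1,1,0), (1,1,1). Reading each as a conjunction of literals (¬A·¬B·C, A·¬B·¬C, A·B·¬C, A·B·C) and taking the OR gives the canonical DNF.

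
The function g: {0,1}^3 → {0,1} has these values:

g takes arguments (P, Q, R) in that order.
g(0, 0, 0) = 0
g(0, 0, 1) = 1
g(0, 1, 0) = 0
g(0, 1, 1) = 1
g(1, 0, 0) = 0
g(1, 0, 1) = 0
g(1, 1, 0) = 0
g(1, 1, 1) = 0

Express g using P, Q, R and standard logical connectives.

Collect the rows where g=1 — (0,0,1), (0,1,1) — and write one minterm per row: ¬P·¬Q·R, ¬P·Q·R. Their union (logical OR) reproduces the table exactly.

g(P, Q, R) = ((¬P ∧ ¬Q) ∧ R) ∨ ((¬P ∧ Q) ∧ R)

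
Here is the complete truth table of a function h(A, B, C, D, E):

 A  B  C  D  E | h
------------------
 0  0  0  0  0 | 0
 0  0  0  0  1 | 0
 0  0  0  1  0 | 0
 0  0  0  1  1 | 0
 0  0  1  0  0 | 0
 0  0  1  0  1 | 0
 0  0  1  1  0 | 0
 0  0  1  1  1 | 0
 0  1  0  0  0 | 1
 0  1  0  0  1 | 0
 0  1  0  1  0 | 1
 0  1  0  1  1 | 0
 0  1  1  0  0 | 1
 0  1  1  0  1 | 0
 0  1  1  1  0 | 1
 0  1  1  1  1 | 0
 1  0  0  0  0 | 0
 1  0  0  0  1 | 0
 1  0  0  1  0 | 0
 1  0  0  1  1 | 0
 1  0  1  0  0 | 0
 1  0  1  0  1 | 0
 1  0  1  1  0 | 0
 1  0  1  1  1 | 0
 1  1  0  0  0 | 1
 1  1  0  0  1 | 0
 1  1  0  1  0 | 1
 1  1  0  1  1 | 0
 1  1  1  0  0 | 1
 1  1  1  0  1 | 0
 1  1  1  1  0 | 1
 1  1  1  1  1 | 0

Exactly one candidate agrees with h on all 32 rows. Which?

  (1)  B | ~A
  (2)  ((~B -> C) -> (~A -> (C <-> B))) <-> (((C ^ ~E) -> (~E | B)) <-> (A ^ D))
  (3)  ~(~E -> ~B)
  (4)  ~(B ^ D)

(1) fails at (0,0,0,0,0): the formula yields 1, h is 0.
(2) fails at (0,0,0,1,0): the formula yields 1, h is 0.
(4) fails at (0,0,0,0,0): the formula yields 1, h is 0.
That leaves (3). Evaluating it on every row reproduces the table of h exactly.

3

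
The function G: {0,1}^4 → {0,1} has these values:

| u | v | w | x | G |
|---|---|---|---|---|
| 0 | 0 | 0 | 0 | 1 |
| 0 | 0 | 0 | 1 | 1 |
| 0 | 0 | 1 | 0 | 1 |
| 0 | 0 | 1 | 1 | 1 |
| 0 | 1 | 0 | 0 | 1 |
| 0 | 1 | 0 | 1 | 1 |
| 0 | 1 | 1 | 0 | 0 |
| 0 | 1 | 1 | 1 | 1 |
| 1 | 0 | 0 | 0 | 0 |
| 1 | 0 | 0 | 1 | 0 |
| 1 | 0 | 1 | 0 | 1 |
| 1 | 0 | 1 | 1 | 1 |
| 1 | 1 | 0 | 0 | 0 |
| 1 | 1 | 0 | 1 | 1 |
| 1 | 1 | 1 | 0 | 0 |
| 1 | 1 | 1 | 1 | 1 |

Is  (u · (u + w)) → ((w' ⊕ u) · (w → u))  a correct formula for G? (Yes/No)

No

Test each input against both G and the formula:
  u=0, v=0, w=0, x=0: formula gives 1, G = 1 ✓
  u=0, v=0, w=0, x=1: formula gives 1, G = 1 ✓
  u=0, v=0, w=1, x=0: formula gives 1, G = 1 ✓
  u=0, v=0, w=1, x=1: formula gives 1, G = 1 ✓
  …
  u=0, v=1, w=1, x=0: formula gives 1, but G = 0 ✗
Row (0,1,1,0) is a counterexample, so the formula is not equivalent to G.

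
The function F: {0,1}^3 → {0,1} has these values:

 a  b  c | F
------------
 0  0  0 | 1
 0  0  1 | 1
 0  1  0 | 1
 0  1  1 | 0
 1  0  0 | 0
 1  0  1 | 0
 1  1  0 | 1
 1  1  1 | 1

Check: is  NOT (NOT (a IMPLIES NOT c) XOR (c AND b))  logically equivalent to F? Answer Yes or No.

Evaluate NOT (NOT (a IMPLIES NOT c) XOR (c AND b)) on each row and compare to F:
  a=0, b=0, c=0: formula gives 1, F = 1 ✓
  a=0, b=0, c=1: formula gives 1, F = 1 ✓
  a=0, b=1, c=0: formula gives 1, F = 1 ✓
  a=0, b=1, c=1: formula gives 0, F = 0 ✓
  a=1, b=0, c=0: formula gives 1, but F = 0 ✗
Row (1,0,0) is a counterexample, so the formula is not equivalent to F.

No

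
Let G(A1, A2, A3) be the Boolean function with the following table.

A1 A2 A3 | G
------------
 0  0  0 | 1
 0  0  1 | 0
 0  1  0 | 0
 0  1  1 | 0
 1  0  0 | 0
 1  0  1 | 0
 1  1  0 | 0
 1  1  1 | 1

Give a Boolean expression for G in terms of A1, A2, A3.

G(A1, A2, A3) = ((A1' · A2') · A3') + ((A1 · A2) · A3)

Collect the rows where G=1 — (0,0,0), (1,1,1) — and write one minterm per row: ¬A1·¬A2·¬A3, A1·A2·A3. Their union (logical OR) reproduces the table exactly.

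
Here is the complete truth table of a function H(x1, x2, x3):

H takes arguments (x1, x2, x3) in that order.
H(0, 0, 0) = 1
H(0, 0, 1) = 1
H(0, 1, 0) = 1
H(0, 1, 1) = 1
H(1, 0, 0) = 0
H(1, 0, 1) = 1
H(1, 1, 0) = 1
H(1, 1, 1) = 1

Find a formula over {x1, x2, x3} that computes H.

H(x1, x2, x3) = not ((x1 and not x2) and not x3)

H is 0 on exactly one input, (1,0,0), whose minterm is x1·¬x2·¬x3. So H is the negation of that single conjunction.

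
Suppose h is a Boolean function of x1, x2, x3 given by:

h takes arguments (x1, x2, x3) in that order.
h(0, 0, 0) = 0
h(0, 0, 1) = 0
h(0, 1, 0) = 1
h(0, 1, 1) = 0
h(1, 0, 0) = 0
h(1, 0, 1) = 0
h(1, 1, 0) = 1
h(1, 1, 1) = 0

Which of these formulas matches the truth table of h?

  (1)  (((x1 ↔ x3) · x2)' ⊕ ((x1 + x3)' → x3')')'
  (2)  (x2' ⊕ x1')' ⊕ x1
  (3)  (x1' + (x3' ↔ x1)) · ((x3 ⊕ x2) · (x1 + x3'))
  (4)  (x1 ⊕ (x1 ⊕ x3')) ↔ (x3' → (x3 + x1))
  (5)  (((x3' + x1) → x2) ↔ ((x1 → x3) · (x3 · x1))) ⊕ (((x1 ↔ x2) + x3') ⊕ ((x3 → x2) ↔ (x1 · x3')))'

3

(1): at (1,1,0) it gives 0, but h = 1 — eliminated.
(2): at (0,0,0) it gives 1, but h = 0 — eliminated.
(4): at (0,1,0) it gives 0, but h = 1 — eliminated.
(5): at (0,0,0) it gives 1, but h = 0 — eliminated.
(3) is the remaining candidate, and it agrees with h on all 8 inputs.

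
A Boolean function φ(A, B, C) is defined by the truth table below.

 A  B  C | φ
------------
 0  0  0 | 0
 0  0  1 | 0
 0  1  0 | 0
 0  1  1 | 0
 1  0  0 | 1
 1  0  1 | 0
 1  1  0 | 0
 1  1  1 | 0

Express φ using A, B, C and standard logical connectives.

φ(A, B, C) = (A AND NOT B) AND NOT C

Only row (1,0,0) gives 1. That row's minterm A·¬B·¬C is φ directly.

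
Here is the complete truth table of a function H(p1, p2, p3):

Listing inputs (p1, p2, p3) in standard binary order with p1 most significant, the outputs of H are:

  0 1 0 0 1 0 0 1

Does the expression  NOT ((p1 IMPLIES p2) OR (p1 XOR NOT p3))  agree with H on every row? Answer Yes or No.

No

Check the formula against H row by row:
  p1=0, p2=0, p3=0: formula gives 0, H = 0 ✓
  p1=0, p2=0, p3=1: formula gives 0, but H = 1 ✗
A single disagreement suffices: at (0,0,1) they differ, so the formula does not compute H.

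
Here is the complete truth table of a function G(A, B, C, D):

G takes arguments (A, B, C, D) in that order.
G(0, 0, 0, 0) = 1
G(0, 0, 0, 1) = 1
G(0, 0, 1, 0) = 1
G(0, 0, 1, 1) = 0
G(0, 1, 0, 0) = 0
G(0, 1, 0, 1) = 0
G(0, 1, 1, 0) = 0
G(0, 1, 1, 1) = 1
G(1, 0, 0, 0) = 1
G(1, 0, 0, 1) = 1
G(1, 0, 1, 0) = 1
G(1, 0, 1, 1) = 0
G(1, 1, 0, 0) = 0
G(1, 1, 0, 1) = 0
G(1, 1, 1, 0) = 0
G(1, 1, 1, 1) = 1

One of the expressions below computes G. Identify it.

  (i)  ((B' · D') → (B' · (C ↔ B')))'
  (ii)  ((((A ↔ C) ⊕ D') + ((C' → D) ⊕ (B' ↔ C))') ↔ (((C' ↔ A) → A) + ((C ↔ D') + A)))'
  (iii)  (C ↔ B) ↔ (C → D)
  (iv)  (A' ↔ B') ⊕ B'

iii

(i) fails at (0,0,0,1): the formula yields 0, G is 1.
(ii) fails at (0,0,0,0): the formula yields 0, G is 1.
(iv) fails at (0,0,0,0): the formula yields 0, G is 1.
That leaves (iii). Evaluating it on every row reproduces the table of G exactly.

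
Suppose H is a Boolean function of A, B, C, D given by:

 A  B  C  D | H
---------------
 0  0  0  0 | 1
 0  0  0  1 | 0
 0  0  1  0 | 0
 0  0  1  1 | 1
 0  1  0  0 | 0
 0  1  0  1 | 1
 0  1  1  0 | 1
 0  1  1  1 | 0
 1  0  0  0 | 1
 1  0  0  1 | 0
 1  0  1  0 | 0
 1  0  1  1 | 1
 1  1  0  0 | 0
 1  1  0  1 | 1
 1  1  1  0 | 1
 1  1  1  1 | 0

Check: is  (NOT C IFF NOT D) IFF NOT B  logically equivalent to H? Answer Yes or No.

Yes

Test each input against both H and the formula:
  A=0, B=0, C=0, D=0: formula gives 1, H = 1 ✓
  A=0, B=0, C=0, D=1: formula gives 0, H = 0 ✓
  A=0, B=0, C=1, D=0: formula gives 0, H = 0 ✓
  A=0, B=0, C=1, D=1: formula gives 1, H = 1 ✓
  …and likewise for the remaining 12 rows.
All 16 rows match — the expression computes H exactly.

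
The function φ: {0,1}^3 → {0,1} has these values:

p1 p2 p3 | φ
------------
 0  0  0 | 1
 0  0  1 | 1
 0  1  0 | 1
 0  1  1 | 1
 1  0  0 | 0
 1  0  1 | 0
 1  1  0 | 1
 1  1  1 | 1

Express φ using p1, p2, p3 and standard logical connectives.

φ(p1, p2, p3) = ~(((p1 & ~p2) & ~p3) | ((p1 & ~p2) & p3))

φ is 0 on only 2 rows — (1,0,0), (1,0,1). Writing each as a minterm (p1·¬p2·¬p3, p1·¬p2·p3) and OR-ing them characterizes exactly where φ=0, so φ is the negation of that disjunction.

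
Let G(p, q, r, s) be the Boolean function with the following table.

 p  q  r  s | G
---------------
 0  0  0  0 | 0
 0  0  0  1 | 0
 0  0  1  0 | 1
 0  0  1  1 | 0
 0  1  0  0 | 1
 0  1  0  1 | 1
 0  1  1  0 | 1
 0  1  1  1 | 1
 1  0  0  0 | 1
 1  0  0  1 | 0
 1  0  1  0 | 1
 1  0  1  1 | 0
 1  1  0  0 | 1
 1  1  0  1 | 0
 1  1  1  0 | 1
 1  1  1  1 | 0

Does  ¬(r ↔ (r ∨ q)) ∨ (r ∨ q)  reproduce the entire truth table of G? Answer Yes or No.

Test each input against both G and the formula:
  p=0, q=0, r=0, s=0: formula gives 0, G = 0 ✓
  p=0, q=0, r=0, s=1: formula gives 0, G = 0 ✓
  p=0, q=0, r=1, s=0: formula gives 1, G = 1 ✓
  p=0, q=0, r=1, s=1: formula gives 1, but G = 0 ✗
Since they disagree at (0,0,1,1), the expression is not a correct formula for G.

No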